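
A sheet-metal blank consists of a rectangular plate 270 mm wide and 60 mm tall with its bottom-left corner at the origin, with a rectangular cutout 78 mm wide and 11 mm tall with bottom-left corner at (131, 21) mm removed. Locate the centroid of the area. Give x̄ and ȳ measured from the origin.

Part | A | x̄ᵢ | ȳᵢ | A·x̄ᵢ | A·ȳᵢ
plate | 16200.00 | 135.00 | 30.00 | 2187000.00 | 486000.00
hole | -858.00 | 170.00 | 26.50 | -145860.00 | -22737.00
Σ | 15342.00 |  |  | 2041140.00 | 463263.00
x̄ = 2041140.00 / 15342.00 = 133.04 mm
ȳ = 463263.00 / 15342.00 = 30.20 mm

x̄ = 133.04 mm, ȳ = 30.20 mm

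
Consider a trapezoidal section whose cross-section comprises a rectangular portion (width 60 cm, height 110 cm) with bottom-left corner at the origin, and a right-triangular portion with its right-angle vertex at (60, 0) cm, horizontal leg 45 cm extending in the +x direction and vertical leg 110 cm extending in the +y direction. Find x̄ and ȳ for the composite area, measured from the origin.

x̄ = 42.27 cm, ȳ = 50.00 cm

rectangular portion: A = 60 × 110 = 6600.00, centroid at (30.00, 55.00).
triangular portion: A = ½·45·110 = 2475.00, centroid at (75.00, 36.67).
ΣA = 9075.00 cm²
ΣAx̄ = (6600.00)(30.00) + (2475.00)(75.00) = 383625.00 cm³
ΣAȳ = (6600.00)(55.00) + (2475.00)(36.67) = 453750.00 cm³
x̄ = 383625.00 / 9075.00 = 42.27 cm
ȳ = 453750.00 / 9075.00 = 50.00 cm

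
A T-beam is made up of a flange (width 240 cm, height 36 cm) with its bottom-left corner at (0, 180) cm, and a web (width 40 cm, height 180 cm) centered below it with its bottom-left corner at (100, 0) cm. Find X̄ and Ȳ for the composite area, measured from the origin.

web: A = 40 × 180 = 7200.00, centroid at (120.00, 90.00).
flange: A = 240 × 36 = 8640.00, centroid at (120.00, 198.00).
ΣA = 15840.00 cm², ΣAX̄ = 1900800.00 cm³, ΣAȲ = 2358720.00 cm³.
X̄ = 1900800.00/15840.00 = 120.00 cm; Ȳ = 2358720.00/15840.00 = 148.91 cm.

X̄ = 120.00 cm, Ȳ = 148.91 cm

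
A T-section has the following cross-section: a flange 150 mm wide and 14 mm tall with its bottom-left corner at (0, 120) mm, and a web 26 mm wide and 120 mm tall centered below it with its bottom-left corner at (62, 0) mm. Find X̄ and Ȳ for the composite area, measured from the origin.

web: A = 26 × 120 = 3120.00, centroid at (75.00, 60.00).
flange: A = 150 × 14 = 2100.00, centroid at (75.00, 127.00).
ΣA = 5220.00 mm²
ΣAX̄ = (3120.00)(75.00) + (2100.00)(75.00) = 391500.00 mm³
ΣAȲ = (3120.00)(60.00) + (2100.00)(127.00) = 453900.00 mm³
X̄ = 391500.00 / 5220.00 = 75.00 mm
Ȳ = 453900.00 / 5220.00 = 86.95 mm

X̄ = 75.00 mm, Ȳ = 86.95 mm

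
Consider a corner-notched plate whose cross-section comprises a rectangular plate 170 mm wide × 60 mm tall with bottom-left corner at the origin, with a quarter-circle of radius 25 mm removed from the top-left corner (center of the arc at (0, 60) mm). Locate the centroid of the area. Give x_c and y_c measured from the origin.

Part | A | x̄ᵢ | ȳᵢ | A·x̄ᵢ | A·ȳᵢ
plate | 10200.00 | 85.00 | 30.00 | 867000.00 | 306000.00
removed quarter-circle | -490.87 | 10.61 | 49.39 | -5208.33 | -24244.10
Σ | 9709.13 |  |  | 861791.67 | 281755.90
x_c = 861791.67 / 9709.13 = 88.76 mm
y_c = 281755.90 / 9709.13 = 29.02 mm

x_c = 88.76 mm, y_c = 29.02 mm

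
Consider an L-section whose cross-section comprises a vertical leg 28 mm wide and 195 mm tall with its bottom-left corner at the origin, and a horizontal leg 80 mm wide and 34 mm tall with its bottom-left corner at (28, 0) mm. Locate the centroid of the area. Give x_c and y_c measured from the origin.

vertical leg: A = 28 × 195 = 5460.00, centroid at (14.00, 97.50).
horizontal leg: A = 80 × 34 = 2720.00, centroid at (68.00, 17.00).
ΣA = 8180.00 mm²
ΣAx_c = (5460.00)(14.00) + (2720.00)(68.00) = 261400.00 mm³
ΣAy_c = (5460.00)(97.50) + (2720.00)(17.00) = 578590.00 mm³
x_c = 261400.00 / 8180.00 = 31.96 mm
y_c = 578590.00 / 8180.00 = 70.73 mm

x_c = 31.96 mm, y_c = 70.73 mm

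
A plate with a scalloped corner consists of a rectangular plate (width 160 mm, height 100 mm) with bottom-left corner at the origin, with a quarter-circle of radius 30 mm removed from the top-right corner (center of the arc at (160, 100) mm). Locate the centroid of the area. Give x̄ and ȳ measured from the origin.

plate: A = 160 × 100 = 16000.00, centroid at (80.00, 50.00).
removed quarter-circle: A = −¼π·30² = -706.86, centroid at (147.27, 87.27).
ΣA = 15293.14 mm²
ΣAx̄ = (16000.00)(80.00) + (-706.86)(147.27) = 1175902.66 mm³
ΣAȳ = (16000.00)(50.00) + (-706.86)(87.27) = 738314.17 mm³
x̄ = 1175902.66 / 15293.14 = 76.89 mm
ȳ = 738314.17 / 15293.14 = 48.28 mm

x̄ = 76.89 mm, ȳ = 48.28 mm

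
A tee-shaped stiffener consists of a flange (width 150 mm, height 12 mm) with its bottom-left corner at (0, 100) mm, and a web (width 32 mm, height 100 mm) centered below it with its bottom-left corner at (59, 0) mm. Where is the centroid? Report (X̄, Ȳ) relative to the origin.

Part | A | x̄ᵢ | ȳᵢ | A·x̄ᵢ | A·ȳᵢ
web | 3200.00 | 75.00 | 50.00 | 240000.00 | 160000.00
flange | 1800.00 | 75.00 | 106.00 | 135000.00 | 190800.00
Σ | 5000.00 |  |  | 375000.00 | 350800.00
X̄ = 375000.00 / 5000.00 = 75.00 mm
Ȳ = 350800.00 / 5000.00 = 70.16 mm

X̄ = 75.00 mm, Ȳ = 70.16 mm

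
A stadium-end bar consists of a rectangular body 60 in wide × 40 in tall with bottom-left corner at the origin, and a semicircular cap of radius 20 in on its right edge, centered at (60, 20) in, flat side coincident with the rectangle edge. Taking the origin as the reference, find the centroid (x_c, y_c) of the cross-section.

x_c = 37.99 in, y_c = 20.00 in

rectangular body: A = 60 × 40 = 2400.00, centroid at (30.00, 20.00).
semicircular end: A = ½π·20² = 628.32, centroid at (68.49, 20.00).
ΣA = 3028.32 in², ΣAx_c = 115032.45 in³, ΣAy_c = 60566.37 in³.
x_c = 115032.45/3028.32 = 37.99 in; y_c = 60566.37/3028.32 = 20.00 in.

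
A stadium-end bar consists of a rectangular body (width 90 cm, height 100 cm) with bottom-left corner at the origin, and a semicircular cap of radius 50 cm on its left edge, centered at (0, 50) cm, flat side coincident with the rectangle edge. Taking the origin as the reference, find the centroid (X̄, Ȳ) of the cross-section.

X̄ = 24.88 cm, Ȳ = 50.00 cm

rectangular body: A = 90 × 100 = 9000.00, centroid at (45.00, 50.00).
semicircular end: A = ½π·50² = 3926.99, centroid at (-21.22, 50.00).
ΣA = 12926.99 cm²
ΣAX̄ = (9000.00)(45.00) + (3926.99)(-21.22) = 321666.67 cm³
ΣAȲ = (9000.00)(50.00) + (3926.99)(50.00) = 646349.54 cm³
X̄ = 321666.67 / 12926.99 = 24.88 cm
Ȳ = 646349.54 / 12926.99 = 50.00 cm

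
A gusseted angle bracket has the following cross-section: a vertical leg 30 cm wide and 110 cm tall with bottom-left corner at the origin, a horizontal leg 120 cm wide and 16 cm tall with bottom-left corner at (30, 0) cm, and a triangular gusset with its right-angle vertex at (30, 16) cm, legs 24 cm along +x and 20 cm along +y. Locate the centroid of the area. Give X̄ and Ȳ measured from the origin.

Part | A | x̄ᵢ | ȳᵢ | A·x̄ᵢ | A·ȳᵢ
vertical leg | 3300.00 | 15.00 | 55.00 | 49500.00 | 181500.00
horizontal leg | 1920.00 | 90.00 | 8.00 | 172800.00 | 15360.00
gusset | 240.00 | 38.00 | 22.67 | 9120.00 | 5440.00
Σ | 5460.00 |  |  | 231420.00 | 202300.00
X̄ = 231420.00 / 5460.00 = 42.38 cm
Ȳ = 202300.00 / 5460.00 = 37.05 cm

X̄ = 42.38 cm, Ȳ = 37.05 cm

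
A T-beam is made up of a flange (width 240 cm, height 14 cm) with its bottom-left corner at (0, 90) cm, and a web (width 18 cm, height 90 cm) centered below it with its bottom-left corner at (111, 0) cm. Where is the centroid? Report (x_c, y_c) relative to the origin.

Part | A | x̄ᵢ | ȳᵢ | A·x̄ᵢ | A·ȳᵢ
web | 1620.00 | 120.00 | 45.00 | 194400.00 | 72900.00
flange | 3360.00 | 120.00 | 97.00 | 403200.00 | 325920.00
Σ | 4980.00 |  |  | 597600.00 | 398820.00
x_c = 597600.00 / 4980.00 = 120.00 cm
y_c = 398820.00 / 4980.00 = 80.08 cm

x_c = 120.00 cm, y_c = 80.08 cm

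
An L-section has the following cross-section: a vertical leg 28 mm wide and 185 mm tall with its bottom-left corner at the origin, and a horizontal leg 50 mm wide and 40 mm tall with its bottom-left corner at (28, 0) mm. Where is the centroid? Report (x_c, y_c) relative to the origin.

x_c = 24.86 mm, y_c = 72.31 mm

vertical leg: A = 28 × 185 = 5180.00, centroid at (14.00, 92.50).
horizontal leg: A = 50 × 40 = 2000.00, centroid at (53.00, 20.00).
ΣA = 7180.00 mm²
ΣAx_c = (5180.00)(14.00) + (2000.00)(53.00) = 178520.00 mm³
ΣAy_c = (5180.00)(92.50) + (2000.00)(20.00) = 519150.00 mm³
x_c = 178520.00 / 7180.00 = 24.86 mm
y_c = 519150.00 / 7180.00 = 72.31 mm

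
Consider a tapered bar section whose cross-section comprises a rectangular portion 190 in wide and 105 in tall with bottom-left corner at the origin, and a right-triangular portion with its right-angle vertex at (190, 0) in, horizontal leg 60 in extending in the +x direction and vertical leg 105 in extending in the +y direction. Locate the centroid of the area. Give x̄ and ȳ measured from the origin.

x̄ = 110.68 in, ȳ = 50.11 in

rectangular portion: A = 190 × 105 = 19950.00, centroid at (95.00, 52.50).
triangular portion: A = ½·60·105 = 3150.00, centroid at (210.00, 35.00).
ΣA = 23100.00 in², ΣAx̄ = 2556750.00 in³, ΣAȳ = 1157625.00 in³.
x̄ = 2556750.00/23100.00 = 110.68 in; ȳ = 1157625.00/23100.00 = 50.11 in.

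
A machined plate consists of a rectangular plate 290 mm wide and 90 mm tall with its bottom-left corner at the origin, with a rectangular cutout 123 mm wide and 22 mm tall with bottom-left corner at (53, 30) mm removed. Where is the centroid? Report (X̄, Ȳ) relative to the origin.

X̄ = 148.53 mm, Ȳ = 45.46 mm

plate: A = 290 × 90 = 26100.00, centroid at (145.00, 45.00).
hole: A = −(123 × 22) = -2706.00, centroid at (114.50, 41.00).
ΣA = 23394.00 mm²
ΣAX̄ = (26100.00)(145.00) + (-2706.00)(114.50) = 3474663.00 mm³
ΣAȲ = (26100.00)(45.00) + (-2706.00)(41.00) = 1063554.00 mm³
X̄ = 3474663.00 / 23394.00 = 148.53 mm
Ȳ = 1063554.00 / 23394.00 = 45.46 mm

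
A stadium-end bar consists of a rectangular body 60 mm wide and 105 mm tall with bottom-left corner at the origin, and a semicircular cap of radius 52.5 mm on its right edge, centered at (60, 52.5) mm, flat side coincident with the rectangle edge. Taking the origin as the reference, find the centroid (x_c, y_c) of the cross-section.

x_c = 51.29 mm, y_c = 52.50 mm

rectangular body: A = 60 × 105 = 6300.00, centroid at (30.00, 52.50).
semicircular end: A = ½π·52.5² = 4329.51, centroid at (82.28, 52.50).
ΣA = 10629.51 mm², ΣAx_c = 545239.19 mm³, ΣAy_c = 558049.14 mm³.
x_c = 545239.19/10629.51 = 51.29 mm; y_c = 558049.14/10629.51 = 52.50 mm.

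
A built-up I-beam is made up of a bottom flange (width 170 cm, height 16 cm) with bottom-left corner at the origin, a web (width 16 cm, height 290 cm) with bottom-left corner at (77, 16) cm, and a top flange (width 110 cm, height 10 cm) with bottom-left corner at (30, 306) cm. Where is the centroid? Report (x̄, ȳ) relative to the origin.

x̄ = 85.00 cm, ȳ = 131.31 cm

bottom flange: A = 170 × 16 = 2720.00, centroid at (85.00, 8.00).
web: A = 16 × 290 = 4640.00, centroid at (85.00, 161.00).
top flange: A = 110 × 10 = 1100.00, centroid at (85.00, 311.00).
ΣA = 8460.00 cm², ΣAx̄ = 719100.00 cm³, ΣAȳ = 1110900.00 cm³.
x̄ = 719100.00/8460.00 = 85.00 cm; ȳ = 1110900.00/8460.00 = 131.31 cm.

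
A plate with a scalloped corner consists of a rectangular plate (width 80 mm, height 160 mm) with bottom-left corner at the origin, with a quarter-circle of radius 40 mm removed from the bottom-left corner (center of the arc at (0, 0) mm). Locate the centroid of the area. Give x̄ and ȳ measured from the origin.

plate: A = 80 × 160 = 12800.00, centroid at (40.00, 80.00).
removed quarter-circle: A = −¼π·40² = -1256.64, centroid at (16.98, 16.98).
ΣA = 11543.36 mm², ΣAx̄ = 490666.67 mm³, ΣAȳ = 1002666.67 mm³.
x̄ = 490666.67/11543.36 = 42.51 mm; ȳ = 1002666.67/11543.36 = 86.86 mm.

x̄ = 42.51 mm, ȳ = 86.86 mm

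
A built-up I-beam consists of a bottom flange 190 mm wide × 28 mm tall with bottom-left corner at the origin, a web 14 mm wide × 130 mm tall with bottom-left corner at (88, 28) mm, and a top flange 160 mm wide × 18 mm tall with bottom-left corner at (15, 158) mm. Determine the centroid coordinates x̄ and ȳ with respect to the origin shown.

bottom flange: A = 190 × 28 = 5320.00, centroid at (95.00, 14.00).
web: A = 14 × 130 = 1820.00, centroid at (95.00, 93.00).
top flange: A = 160 × 18 = 2880.00, centroid at (95.00, 167.00).
ΣA = 10020.00 mm², ΣAx̄ = 951900.00 mm³, ΣAȳ = 724700.00 mm³.
x̄ = 951900.00/10020.00 = 95.00 mm; ȳ = 724700.00/10020.00 = 72.33 mm.

x̄ = 95.00 mm, ȳ = 72.33 mm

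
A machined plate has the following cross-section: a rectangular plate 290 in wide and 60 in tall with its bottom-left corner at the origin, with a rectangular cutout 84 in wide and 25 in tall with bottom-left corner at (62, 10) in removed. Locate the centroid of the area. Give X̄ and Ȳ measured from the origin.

X̄ = 150.63 in, Ȳ = 31.03 in

Part | A | x̄ᵢ | ȳᵢ | A·x̄ᵢ | A·ȳᵢ
plate | 17400.00 | 145.00 | 30.00 | 2523000.00 | 522000.00
hole | -2100.00 | 104.00 | 22.50 | -218400.00 | -47250.00
Σ | 15300.00 |  |  | 2304600.00 | 474750.00
X̄ = 2304600.00 / 15300.00 = 150.63 in
Ȳ = 474750.00 / 15300.00 = 31.03 in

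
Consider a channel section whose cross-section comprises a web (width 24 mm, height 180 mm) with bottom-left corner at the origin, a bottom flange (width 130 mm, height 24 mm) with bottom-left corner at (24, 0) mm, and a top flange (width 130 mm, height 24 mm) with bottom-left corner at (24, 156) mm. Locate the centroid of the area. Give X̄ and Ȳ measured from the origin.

web: A = 24 × 180 = 4320.00, centroid at (12.00, 90.00).
bottom flange: A = 130 × 24 = 3120.00, centroid at (89.00, 12.00).
top flange: A = 130 × 24 = 3120.00, centroid at (89.00, 168.00).
ΣA = 10560.00 mm², ΣAX̄ = 607200.00 mm³, ΣAȲ = 950400.00 mm³.
X̄ = 607200.00/10560.00 = 57.50 mm; Ȳ = 950400.00/10560.00 = 90.00 mm.

X̄ = 57.50 mm, Ȳ = 90.00 mm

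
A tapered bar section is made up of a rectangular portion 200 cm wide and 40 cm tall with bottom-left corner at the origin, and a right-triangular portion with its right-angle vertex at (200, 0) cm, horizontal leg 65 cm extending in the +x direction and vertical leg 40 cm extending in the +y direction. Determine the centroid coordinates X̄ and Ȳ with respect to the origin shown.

rectangular portion: A = 200 × 40 = 8000.00, centroid at (100.00, 20.00).
triangular portion: A = ½·65·40 = 1300.00, centroid at (221.67, 13.33).
ΣA = 9300.00 cm²
ΣAX̄ = (8000.00)(100.00) + (1300.00)(221.67) = 1088166.67 cm³
ΣAȲ = (8000.00)(20.00) + (1300.00)(13.33) = 177333.33 cm³
X̄ = 1088166.67 / 9300.00 = 117.01 cm
Ȳ = 177333.33 / 9300.00 = 19.07 cm

X̄ = 117.01 cm, Ȳ = 19.07 cm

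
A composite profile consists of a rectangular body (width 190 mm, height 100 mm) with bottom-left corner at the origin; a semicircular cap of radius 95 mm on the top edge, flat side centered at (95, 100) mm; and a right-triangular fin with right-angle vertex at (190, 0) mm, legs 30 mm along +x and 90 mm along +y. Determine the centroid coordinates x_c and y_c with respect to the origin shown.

x_c = 99.11 mm, y_c = 86.30 mm

Part | A | x̄ᵢ | ȳᵢ | A·x̄ᵢ | A·ȳᵢ
rectangular body | 19000.00 | 95.00 | 50.00 | 1805000.00 | 950000.00
semicircular top | 14176.44 | 95.00 | 140.32 | 1346761.50 | 1989227.02
triangular fin | 1350.00 | 200.00 | 30.00 | 270000.00 | 40500.00
Σ | 34526.44 |  |  | 3421761.50 | 2979727.02
x_c = 3421761.50 / 34526.44 = 99.11 mm
y_c = 2979727.02 / 34526.44 = 86.30 mm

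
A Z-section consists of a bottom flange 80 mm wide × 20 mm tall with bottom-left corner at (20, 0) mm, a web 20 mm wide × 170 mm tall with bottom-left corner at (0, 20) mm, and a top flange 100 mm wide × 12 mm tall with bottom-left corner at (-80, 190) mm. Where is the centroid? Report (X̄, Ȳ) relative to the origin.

X̄ = 15.16 mm, Ȳ = 98.10 mm

Part | A | x̄ᵢ | ȳᵢ | A·x̄ᵢ | A·ȳᵢ
bottom flange | 1600.00 | 60.00 | 10.00 | 96000.00 | 16000.00
web | 3400.00 | 10.00 | 105.00 | 34000.00 | 357000.00
top flange | 1200.00 | -30.00 | 196.00 | -36000.00 | 235200.00
Σ | 6200.00 |  |  | 94000.00 | 608200.00
X̄ = 94000.00 / 6200.00 = 15.16 mm
Ȳ = 608200.00 / 6200.00 = 98.10 mm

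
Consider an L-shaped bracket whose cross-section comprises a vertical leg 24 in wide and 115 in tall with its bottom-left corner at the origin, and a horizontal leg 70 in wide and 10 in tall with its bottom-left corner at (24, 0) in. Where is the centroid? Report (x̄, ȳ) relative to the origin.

vertical leg: A = 24 × 115 = 2760.00, centroid at (12.00, 57.50).
horizontal leg: A = 70 × 10 = 700.00, centroid at (59.00, 5.00).
ΣA = 3460.00 in², ΣAx̄ = 74420.00 in³, ΣAȳ = 162200.00 in³.
x̄ = 74420.00/3460.00 = 21.51 in; ȳ = 162200.00/3460.00 = 46.88 in.

x̄ = 21.51 in, ȳ = 46.88 in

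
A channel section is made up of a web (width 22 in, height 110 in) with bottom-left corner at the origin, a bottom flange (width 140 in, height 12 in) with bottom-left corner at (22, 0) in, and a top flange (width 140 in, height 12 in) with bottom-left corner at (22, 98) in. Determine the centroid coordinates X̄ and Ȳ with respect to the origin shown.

web: A = 22 × 110 = 2420.00, centroid at (11.00, 55.00).
bottom flange: A = 140 × 12 = 1680.00, centroid at (92.00, 6.00).
top flange: A = 140 × 12 = 1680.00, centroid at (92.00, 104.00).
ΣA = 5780.00 in², ΣAX̄ = 335740.00 in³, ΣAȲ = 317900.00 in³.
X̄ = 335740.00/5780.00 = 58.09 in; Ȳ = 317900.00/5780.00 = 55.00 in.

X̄ = 58.09 in, Ȳ = 55.00 in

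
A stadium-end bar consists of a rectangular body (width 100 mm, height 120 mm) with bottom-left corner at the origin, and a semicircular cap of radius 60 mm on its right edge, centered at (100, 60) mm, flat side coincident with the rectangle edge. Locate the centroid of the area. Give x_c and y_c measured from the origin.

x_c = 74.17 mm, y_c = 60.00 mm

rectangular body: A = 100 × 120 = 12000.00, centroid at (50.00, 60.00).
semicircular end: A = ½π·60² = 5654.87, centroid at (125.46, 60.00).
ΣA = 17654.87 mm², ΣAx_c = 1309486.68 mm³, ΣAy_c = 1059292.01 mm³.
x_c = 1309486.68/17654.87 = 74.17 mm; y_c = 1059292.01/17654.87 = 60.00 mm.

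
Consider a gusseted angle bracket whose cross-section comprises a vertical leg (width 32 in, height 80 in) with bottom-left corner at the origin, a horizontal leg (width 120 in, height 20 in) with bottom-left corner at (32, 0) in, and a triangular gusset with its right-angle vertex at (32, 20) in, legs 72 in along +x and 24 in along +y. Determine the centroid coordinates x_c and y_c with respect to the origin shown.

x_c = 53.25 in, y_c = 25.86 in

vertical leg: A = 32 × 80 = 2560.00, centroid at (16.00, 40.00).
horizontal leg: A = 120 × 20 = 2400.00, centroid at (92.00, 10.00).
gusset: A = ½·72·24 = 864.00, centroid at (56.00, 28.00).
ΣA = 5824.00 in², ΣAx_c = 310144.00 in³, ΣAy_c = 150592.00 in³.
x_c = 310144.00/5824.00 = 53.25 in; y_c = 150592.00/5824.00 = 25.86 in.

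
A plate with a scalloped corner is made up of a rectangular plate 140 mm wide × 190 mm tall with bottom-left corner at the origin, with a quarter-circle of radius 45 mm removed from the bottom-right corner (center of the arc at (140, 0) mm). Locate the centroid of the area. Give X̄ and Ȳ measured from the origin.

X̄ = 66.76 mm, Ȳ = 99.83 mm

Part | A | x̄ᵢ | ȳᵢ | A·x̄ᵢ | A·ȳᵢ
plate | 26600.00 | 70.00 | 95.00 | 1862000.00 | 2527000.00
removed quarter-circle | -1590.43 | 120.90 | 19.10 | -192285.38 | -30375.00
Σ | 25009.57 |  |  | 1669714.62 | 2496625.00
X̄ = 1669714.62 / 25009.57 = 66.76 mm
Ȳ = 2496625.00 / 25009.57 = 99.83 mm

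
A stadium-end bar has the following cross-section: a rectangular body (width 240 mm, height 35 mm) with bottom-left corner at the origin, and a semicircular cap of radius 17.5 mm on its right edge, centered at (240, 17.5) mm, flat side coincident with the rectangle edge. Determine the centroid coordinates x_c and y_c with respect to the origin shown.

x_c = 126.90 mm, y_c = 17.50 mm

rectangular body: A = 240 × 35 = 8400.00, centroid at (120.00, 17.50).
semicircular end: A = ½π·17.5² = 481.06, centroid at (247.43, 17.50).
ΣA = 8881.06 mm²
ΣAx_c = (8400.00)(120.00) + (481.06)(247.43) = 1127026.45 mm³
ΣAy_c = (8400.00)(17.50) + (481.06)(17.50) = 155418.49 mm³
x_c = 1127026.45 / 8881.06 = 126.90 mm
y_c = 155418.49 / 8881.06 = 17.50 mm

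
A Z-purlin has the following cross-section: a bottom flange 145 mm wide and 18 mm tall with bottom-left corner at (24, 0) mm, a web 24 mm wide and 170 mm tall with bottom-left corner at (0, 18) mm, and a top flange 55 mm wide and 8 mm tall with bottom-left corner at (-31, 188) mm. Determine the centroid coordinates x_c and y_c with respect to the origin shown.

x_c = 41.98 mm, y_c = 74.08 mm

bottom flange: A = 145 × 18 = 2610.00, centroid at (96.50, 9.00).
web: A = 24 × 170 = 4080.00, centroid at (12.00, 103.00).
top flange: A = 55 × 8 = 440.00, centroid at (-3.50, 192.00).
ΣA = 7130.00 mm², ΣAx_c = 299285.00 mm³, ΣAy_c = 528210.00 mm³.
x_c = 299285.00/7130.00 = 41.98 mm; y_c = 528210.00/7130.00 = 74.08 mm.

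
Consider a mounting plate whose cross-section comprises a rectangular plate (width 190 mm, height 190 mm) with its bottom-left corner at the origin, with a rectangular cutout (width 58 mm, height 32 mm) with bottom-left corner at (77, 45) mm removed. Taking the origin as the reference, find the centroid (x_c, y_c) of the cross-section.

x_c = 94.40 mm, y_c = 96.84 mm

Part | A | x̄ᵢ | ȳᵢ | A·x̄ᵢ | A·ȳᵢ
plate | 36100.00 | 95.00 | 95.00 | 3429500.00 | 3429500.00
hole | -1856.00 | 106.00 | 61.00 | -196736.00 | -113216.00
Σ | 34244.00 |  |  | 3232764.00 | 3316284.00
x_c = 3232764.00 / 34244.00 = 94.40 mm
y_c = 3316284.00 / 34244.00 = 96.84 mm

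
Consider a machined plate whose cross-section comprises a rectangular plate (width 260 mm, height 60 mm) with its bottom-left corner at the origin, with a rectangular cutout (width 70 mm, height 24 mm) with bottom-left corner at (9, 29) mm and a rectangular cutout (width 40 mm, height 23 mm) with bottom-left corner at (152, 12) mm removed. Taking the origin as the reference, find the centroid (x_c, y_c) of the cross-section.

plate: A = 260 × 60 = 15600.00, centroid at (130.00, 30.00).
hole 1: A = −(70 × 24) = -1680.00, centroid at (44.00, 41.00).
hole 2: A = −(40 × 23) = -920.00, centroid at (172.00, 23.50).
ΣA = 13000.00 mm²
ΣAx_c = (15600.00)(130.00) + (-1680.00)(44.00) + (-920.00)(172.00) = 1795840.00 mm³
ΣAy_c = (15600.00)(30.00) + (-1680.00)(41.00) + (-920.00)(23.50) = 377500.00 mm³
x_c = 1795840.00 / 13000.00 = 138.14 mm
y_c = 377500.00 / 13000.00 = 29.04 mm

x_c = 138.14 mm, y_c = 29.04 mm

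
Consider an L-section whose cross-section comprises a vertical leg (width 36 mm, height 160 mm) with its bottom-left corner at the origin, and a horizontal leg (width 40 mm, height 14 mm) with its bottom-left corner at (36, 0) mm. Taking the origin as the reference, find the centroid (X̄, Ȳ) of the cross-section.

Part | A | x̄ᵢ | ȳᵢ | A·x̄ᵢ | A·ȳᵢ
vertical leg | 5760.00 | 18.00 | 80.00 | 103680.00 | 460800.00
horizontal leg | 560.00 | 56.00 | 7.00 | 31360.00 | 3920.00
Σ | 6320.00 |  |  | 135040.00 | 464720.00
X̄ = 135040.00 / 6320.00 = 21.37 mm
Ȳ = 464720.00 / 6320.00 = 73.53 mm

X̄ = 21.37 mm, Ȳ = 73.53 mm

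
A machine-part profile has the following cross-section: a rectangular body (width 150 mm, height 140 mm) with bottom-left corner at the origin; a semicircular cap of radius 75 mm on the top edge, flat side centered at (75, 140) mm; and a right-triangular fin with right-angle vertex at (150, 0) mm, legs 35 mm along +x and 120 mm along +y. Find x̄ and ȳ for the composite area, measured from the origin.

Part | A | x̄ᵢ | ȳᵢ | A·x̄ᵢ | A·ȳᵢ
rectangular body | 21000.00 | 75.00 | 70.00 | 1575000.00 | 1470000.00
semicircular top | 8835.73 | 75.00 | 171.83 | 662679.70 | 1518252.11
triangular fin | 2100.00 | 161.67 | 40.00 | 339500.00 | 84000.00
Σ | 31935.73 |  |  | 2577179.70 | 3072252.11
x̄ = 2577179.70 / 31935.73 = 80.70 mm
ȳ = 3072252.11 / 31935.73 = 96.20 mm

x̄ = 80.70 mm, ȳ = 96.20 mm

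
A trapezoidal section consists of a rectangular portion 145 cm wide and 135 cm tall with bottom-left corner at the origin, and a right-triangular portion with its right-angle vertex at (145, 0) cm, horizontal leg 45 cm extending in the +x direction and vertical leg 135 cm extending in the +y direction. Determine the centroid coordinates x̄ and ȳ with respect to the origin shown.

rectangular portion: A = 145 × 135 = 19575.00, centroid at (72.50, 67.50).
triangular portion: A = ½·45·135 = 3037.50, centroid at (160.00, 45.00).
ΣA = 22612.50 cm², ΣAx̄ = 1905187.50 cm³, ΣAȳ = 1458000.00 cm³.
x̄ = 1905187.50/22612.50 = 84.25 cm; ȳ = 1458000.00/22612.50 = 64.48 cm.

x̄ = 84.25 cm, ȳ = 64.48 cm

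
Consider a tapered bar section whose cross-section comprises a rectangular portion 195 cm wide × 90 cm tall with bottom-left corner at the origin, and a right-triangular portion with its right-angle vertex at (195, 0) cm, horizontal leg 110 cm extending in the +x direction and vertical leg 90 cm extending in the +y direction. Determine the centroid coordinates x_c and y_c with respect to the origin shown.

rectangular portion: A = 195 × 90 = 17550.00, centroid at (97.50, 45.00).
triangular portion: A = ½·110·90 = 4950.00, centroid at (231.67, 30.00).
ΣA = 22500.00 cm²
ΣAx_c = (17550.00)(97.50) + (4950.00)(231.67) = 2857875.00 cm³
ΣAy_c = (17550.00)(45.00) + (4950.00)(30.00) = 938250.00 cm³
x_c = 2857875.00 / 22500.00 = 127.02 cm
y_c = 938250.00 / 22500.00 = 41.70 cm

x_c = 127.02 cm, y_c = 41.70 cm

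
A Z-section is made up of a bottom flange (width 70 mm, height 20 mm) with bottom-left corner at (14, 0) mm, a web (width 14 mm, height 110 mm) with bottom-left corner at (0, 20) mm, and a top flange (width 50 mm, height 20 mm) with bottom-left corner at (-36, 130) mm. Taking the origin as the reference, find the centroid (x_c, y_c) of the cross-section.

x_c = 17.36 mm, y_c = 68.40 mm

Part | A | x̄ᵢ | ȳᵢ | A·x̄ᵢ | A·ȳᵢ
bottom flange | 1400.00 | 49.00 | 10.00 | 68600.00 | 14000.00
web | 1540.00 | 7.00 | 75.00 | 10780.00 | 115500.00
top flange | 1000.00 | -11.00 | 140.00 | -11000.00 | 140000.00
Σ | 3940.00 |  |  | 68380.00 | 269500.00
x_c = 68380.00 / 3940.00 = 17.36 mm
y_c = 269500.00 / 3940.00 = 68.40 mm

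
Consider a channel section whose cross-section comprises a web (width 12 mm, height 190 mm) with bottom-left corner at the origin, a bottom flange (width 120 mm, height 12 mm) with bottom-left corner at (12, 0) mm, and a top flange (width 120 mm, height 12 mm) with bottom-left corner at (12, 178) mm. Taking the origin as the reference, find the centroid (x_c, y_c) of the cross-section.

web: A = 12 × 190 = 2280.00, centroid at (6.00, 95.00).
bottom flange: A = 120 × 12 = 1440.00, centroid at (72.00, 6.00).
top flange: A = 120 × 12 = 1440.00, centroid at (72.00, 184.00).
ΣA = 5160.00 mm²
ΣAx_c = (2280.00)(6.00) + (1440.00)(72.00) + (1440.00)(72.00) = 221040.00 mm³
ΣAy_c = (2280.00)(95.00) + (1440.00)(6.00) + (1440.00)(184.00) = 490200.00 mm³
x_c = 221040.00 / 5160.00 = 42.84 mm
y_c = 490200.00 / 5160.00 = 95.00 mm

x_c = 42.84 mm, y_c = 95.00 mm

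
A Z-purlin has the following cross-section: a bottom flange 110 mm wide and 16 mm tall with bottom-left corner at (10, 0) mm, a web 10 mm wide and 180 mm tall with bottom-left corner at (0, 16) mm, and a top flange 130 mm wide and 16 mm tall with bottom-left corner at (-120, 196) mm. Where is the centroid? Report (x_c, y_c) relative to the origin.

x_c = 1.60 mm, y_c = 111.56 mm

Part | A | x̄ᵢ | ȳᵢ | A·x̄ᵢ | A·ȳᵢ
bottom flange | 1760.00 | 65.00 | 8.00 | 114400.00 | 14080.00
web | 1800.00 | 5.00 | 106.00 | 9000.00 | 190800.00
top flange | 2080.00 | -55.00 | 204.00 | -114400.00 | 424320.00
Σ | 5640.00 |  |  | 9000.00 | 629200.00
x_c = 9000.00 / 5640.00 = 1.60 mm
y_c = 629200.00 / 5640.00 = 111.56 mm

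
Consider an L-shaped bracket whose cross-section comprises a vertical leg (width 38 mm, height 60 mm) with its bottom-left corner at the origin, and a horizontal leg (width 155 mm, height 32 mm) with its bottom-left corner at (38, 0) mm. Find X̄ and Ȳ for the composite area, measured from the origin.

vertical leg: A = 38 × 60 = 2280.00, centroid at (19.00, 30.00).
horizontal leg: A = 155 × 32 = 4960.00, centroid at (115.50, 16.00).
ΣA = 7240.00 mm², ΣAX̄ = 616200.00 mm³, ΣAȲ = 147760.00 mm³.
X̄ = 616200.00/7240.00 = 85.11 mm; Ȳ = 147760.00/7240.00 = 20.41 mm.

X̄ = 85.11 mm, Ȳ = 20.41 mm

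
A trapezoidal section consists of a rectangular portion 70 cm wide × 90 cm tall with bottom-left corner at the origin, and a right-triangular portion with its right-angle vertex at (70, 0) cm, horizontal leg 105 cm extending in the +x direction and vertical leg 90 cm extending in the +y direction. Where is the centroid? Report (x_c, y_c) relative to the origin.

x_c = 65.00 cm, y_c = 38.57 cm

rectangular portion: A = 70 × 90 = 6300.00, centroid at (35.00, 45.00).
triangular portion: A = ½·105·90 = 4725.00, centroid at (105.00, 30.00).
ΣA = 11025.00 cm², ΣAx_c = 716625.00 cm³, ΣAy_c = 425250.00 cm³.
x_c = 716625.00/11025.00 = 65.00 cm; y_c = 425250.00/11025.00 = 38.57 cm.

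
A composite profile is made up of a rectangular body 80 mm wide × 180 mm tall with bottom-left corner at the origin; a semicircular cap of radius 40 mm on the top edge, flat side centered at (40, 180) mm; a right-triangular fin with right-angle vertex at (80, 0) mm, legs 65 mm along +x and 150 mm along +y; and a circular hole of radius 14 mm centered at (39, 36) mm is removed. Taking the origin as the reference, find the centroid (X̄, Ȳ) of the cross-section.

rectangular body: A = 80 × 180 = 14400.00, centroid at (40.00, 90.00).
semicircular top: A = ½π·40² = 2513.27, centroid at (40.00, 196.98).
triangular fin: A = ½·65·150 = 4875.00, centroid at (101.67, 50.00).
hole: A = −π·14² = -615.75, centroid at (39.00, 36.00).
ΣA = 21172.52 mm², ΣAX̄ = 1148141.63 mm³, ΣAȲ = 2012638.93 mm³.
X̄ = 1148141.63/21172.52 = 54.23 mm; Ȳ = 2012638.93/21172.52 = 95.06 mm.

X̄ = 54.23 mm, Ȳ = 95.06 mm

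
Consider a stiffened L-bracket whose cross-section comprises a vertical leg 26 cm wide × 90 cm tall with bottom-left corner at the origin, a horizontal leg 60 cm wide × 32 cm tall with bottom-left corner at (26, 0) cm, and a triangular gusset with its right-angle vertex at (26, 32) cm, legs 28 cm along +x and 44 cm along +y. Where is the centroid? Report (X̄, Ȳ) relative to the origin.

X̄ = 32.75 cm, Ȳ = 33.79 cm

vertical leg: A = 26 × 90 = 2340.00, centroid at (13.00, 45.00).
horizontal leg: A = 60 × 32 = 1920.00, centroid at (56.00, 16.00).
gusset: A = ½·28·44 = 616.00, centroid at (35.33, 46.67).
ΣA = 4876.00 cm², ΣAX̄ = 159705.33 cm³, ΣAȲ = 164766.67 cm³.
X̄ = 159705.33/4876.00 = 32.75 cm; Ȳ = 164766.67/4876.00 = 33.79 cm.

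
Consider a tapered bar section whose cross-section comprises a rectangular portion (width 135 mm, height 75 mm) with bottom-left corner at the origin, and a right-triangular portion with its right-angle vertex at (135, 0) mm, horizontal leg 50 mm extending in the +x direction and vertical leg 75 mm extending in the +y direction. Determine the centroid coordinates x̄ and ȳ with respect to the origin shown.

x̄ = 80.65 mm, ȳ = 35.55 mm

Part | A | x̄ᵢ | ȳᵢ | A·x̄ᵢ | A·ȳᵢ
rectangular portion | 10125.00 | 67.50 | 37.50 | 683437.50 | 379687.50
triangular portion | 1875.00 | 151.67 | 25.00 | 284375.00 | 46875.00
Σ | 12000.00 |  |  | 967812.50 | 426562.50
x̄ = 967812.50 / 12000.00 = 80.65 mm
ȳ = 426562.50 / 12000.00 = 35.55 mm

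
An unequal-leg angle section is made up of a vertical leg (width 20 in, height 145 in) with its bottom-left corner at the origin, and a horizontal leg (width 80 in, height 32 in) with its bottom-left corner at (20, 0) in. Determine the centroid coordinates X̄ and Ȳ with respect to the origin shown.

X̄ = 33.44 in, Ȳ = 46.01 in

vertical leg: A = 20 × 145 = 2900.00, centroid at (10.00, 72.50).
horizontal leg: A = 80 × 32 = 2560.00, centroid at (60.00, 16.00).
ΣA = 5460.00 in², ΣAX̄ = 182600.00 in³, ΣAȲ = 251210.00 in³.
X̄ = 182600.00/5460.00 = 33.44 in; Ȳ = 251210.00/5460.00 = 46.01 in.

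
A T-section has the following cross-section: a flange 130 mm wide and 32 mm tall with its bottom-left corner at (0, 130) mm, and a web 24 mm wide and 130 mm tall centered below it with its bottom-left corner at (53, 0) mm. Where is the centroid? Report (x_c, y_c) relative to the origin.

Part | A | x̄ᵢ | ȳᵢ | A·x̄ᵢ | A·ȳᵢ
web | 3120.00 | 65.00 | 65.00 | 202800.00 | 202800.00
flange | 4160.00 | 65.00 | 146.00 | 270400.00 | 607360.00
Σ | 7280.00 |  |  | 473200.00 | 810160.00
x_c = 473200.00 / 7280.00 = 65.00 mm
y_c = 810160.00 / 7280.00 = 111.29 mm

x_c = 65.00 mm, y_c = 111.29 mm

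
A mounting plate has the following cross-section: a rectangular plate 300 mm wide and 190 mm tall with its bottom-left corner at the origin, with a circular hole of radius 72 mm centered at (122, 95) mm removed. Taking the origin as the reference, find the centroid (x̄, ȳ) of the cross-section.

x̄ = 161.20 mm, ȳ = 95.00 mm

plate: A = 300 × 190 = 57000.00, centroid at (150.00, 95.00).
hole: A = −π·72² = -16286.02, centroid at (122.00, 95.00).
ΣA = 40713.98 mm²
ΣAx̄ = (57000.00)(150.00) + (-16286.02)(122.00) = 6563106.01 mm³
ΣAȳ = (57000.00)(95.00) + (-16286.02)(95.00) = 3867828.45 mm³
x̄ = 6563106.01 / 40713.98 = 161.20 mm
ȳ = 3867828.45 / 40713.98 = 95.00 mm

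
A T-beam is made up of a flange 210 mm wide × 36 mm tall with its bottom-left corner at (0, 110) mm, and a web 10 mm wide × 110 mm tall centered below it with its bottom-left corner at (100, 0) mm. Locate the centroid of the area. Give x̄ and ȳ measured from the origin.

x̄ = 105.00 mm, ȳ = 118.73 mm

Part | A | x̄ᵢ | ȳᵢ | A·x̄ᵢ | A·ȳᵢ
web | 1100.00 | 105.00 | 55.00 | 115500.00 | 60500.00
flange | 7560.00 | 105.00 | 128.00 | 793800.00 | 967680.00
Σ | 8660.00 |  |  | 909300.00 | 1028180.00
x̄ = 909300.00 / 8660.00 = 105.00 mm
ȳ = 1028180.00 / 8660.00 = 118.73 mm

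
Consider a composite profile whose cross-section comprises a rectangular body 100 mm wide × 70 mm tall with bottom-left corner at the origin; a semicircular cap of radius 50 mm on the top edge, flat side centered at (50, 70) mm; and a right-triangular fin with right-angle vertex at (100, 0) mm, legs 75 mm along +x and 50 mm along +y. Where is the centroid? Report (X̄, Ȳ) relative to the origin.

Part | A | x̄ᵢ | ȳᵢ | A·x̄ᵢ | A·ȳᵢ
rectangular body | 7000.00 | 50.00 | 35.00 | 350000.00 | 245000.00
semicircular top | 3926.99 | 50.00 | 91.22 | 196349.54 | 358222.69
triangular fin | 1875.00 | 125.00 | 16.67 | 234375.00 | 31250.00
Σ | 12801.99 |  |  | 780724.54 | 634472.69
X̄ = 780724.54 / 12801.99 = 60.98 mm
Ȳ = 634472.69 / 12801.99 = 49.56 mm

X̄ = 60.98 mm, Ȳ = 49.56 mm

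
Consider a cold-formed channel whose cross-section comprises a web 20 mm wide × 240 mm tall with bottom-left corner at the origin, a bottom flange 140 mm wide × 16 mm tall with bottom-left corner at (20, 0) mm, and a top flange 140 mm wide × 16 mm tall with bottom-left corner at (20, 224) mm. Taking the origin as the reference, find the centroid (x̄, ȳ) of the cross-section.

x̄ = 48.62 mm, ȳ = 120.00 mm

web: A = 20 × 240 = 4800.00, centroid at (10.00, 120.00).
bottom flange: A = 140 × 16 = 2240.00, centroid at (90.00, 8.00).
top flange: A = 140 × 16 = 2240.00, centroid at (90.00, 232.00).
ΣA = 9280.00 mm², ΣAx̄ = 451200.00 mm³, ΣAȳ = 1113600.00 mm³.
x̄ = 451200.00/9280.00 = 48.62 mm; ȳ = 1113600.00/9280.00 = 120.00 mm.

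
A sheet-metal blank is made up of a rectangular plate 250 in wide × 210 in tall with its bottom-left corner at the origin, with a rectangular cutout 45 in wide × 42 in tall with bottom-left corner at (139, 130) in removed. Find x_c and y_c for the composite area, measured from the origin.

x_c = 123.64 in, y_c = 103.28 in

plate: A = 250 × 210 = 52500.00, centroid at (125.00, 105.00).
hole: A = −(45 × 42) = -1890.00, centroid at (161.50, 151.00).
ΣA = 50610.00 in², ΣAx_c = 6257265.00 in³, ΣAy_c = 5227110.00 in³.
x_c = 6257265.00/50610.00 = 123.64 in; y_c = 5227110.00/50610.00 = 103.28 in.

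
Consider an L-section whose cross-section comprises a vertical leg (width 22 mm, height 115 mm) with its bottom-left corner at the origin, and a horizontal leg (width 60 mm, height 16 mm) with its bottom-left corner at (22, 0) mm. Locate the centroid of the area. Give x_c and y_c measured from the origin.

x_c = 22.28 mm, y_c = 43.88 mm

vertical leg: A = 22 × 115 = 2530.00, centroid at (11.00, 57.50).
horizontal leg: A = 60 × 16 = 960.00, centroid at (52.00, 8.00).
ΣA = 3490.00 mm²
ΣAx_c = (2530.00)(11.00) + (960.00)(52.00) = 77750.00 mm³
ΣAy_c = (2530.00)(57.50) + (960.00)(8.00) = 153155.00 mm³
x_c = 77750.00 / 3490.00 = 22.28 mm
y_c = 153155.00 / 3490.00 = 43.88 mm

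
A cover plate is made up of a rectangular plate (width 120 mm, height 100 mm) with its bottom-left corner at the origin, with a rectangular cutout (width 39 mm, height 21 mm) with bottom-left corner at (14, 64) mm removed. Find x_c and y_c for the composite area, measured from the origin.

x_c = 61.94 mm, y_c = 48.21 mm

plate: A = 120 × 100 = 12000.00, centroid at (60.00, 50.00).
hole: A = −(39 × 21) = -819.00, centroid at (33.50, 74.50).
ΣA = 11181.00 mm²
ΣAx_c = (12000.00)(60.00) + (-819.00)(33.50) = 692563.50 mm³
ΣAy_c = (12000.00)(50.00) + (-819.00)(74.50) = 538984.50 mm³
x_c = 692563.50 / 11181.00 = 61.94 mm
y_c = 538984.50 / 11181.00 = 48.21 mm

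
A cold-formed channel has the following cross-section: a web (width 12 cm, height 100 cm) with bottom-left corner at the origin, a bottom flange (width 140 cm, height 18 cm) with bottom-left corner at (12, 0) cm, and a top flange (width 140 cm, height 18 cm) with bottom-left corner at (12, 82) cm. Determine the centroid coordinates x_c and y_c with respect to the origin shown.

web: A = 12 × 100 = 1200.00, centroid at (6.00, 50.00).
bottom flange: A = 140 × 18 = 2520.00, centroid at (82.00, 9.00).
top flange: A = 140 × 18 = 2520.00, centroid at (82.00, 91.00).
ΣA = 6240.00 cm²
ΣAx_c = (1200.00)(6.00) + (2520.00)(82.00) + (2520.00)(82.00) = 420480.00 cm³
ΣAy_c = (1200.00)(50.00) + (2520.00)(9.00) + (2520.00)(91.00) = 312000.00 cm³
x_c = 420480.00 / 6240.00 = 67.38 cm
y_c = 312000.00 / 6240.00 = 50.00 cm

x_c = 67.38 cm, y_c = 50.00 cm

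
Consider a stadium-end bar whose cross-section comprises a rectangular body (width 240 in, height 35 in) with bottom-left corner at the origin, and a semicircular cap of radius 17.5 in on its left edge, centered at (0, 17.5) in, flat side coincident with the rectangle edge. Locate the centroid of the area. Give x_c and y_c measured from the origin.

x_c = 113.10 in, y_c = 17.50 in

Part | A | x̄ᵢ | ȳᵢ | A·x̄ᵢ | A·ȳᵢ
rectangular body | 8400.00 | 120.00 | 17.50 | 1008000.00 | 147000.00
semicircular end | 481.06 | -7.43 | 17.50 | -3572.92 | 8418.49
Σ | 8881.06 |  |  | 1004427.08 | 155418.49
x_c = 1004427.08 / 8881.06 = 113.10 in
y_c = 155418.49 / 8881.06 = 17.50 in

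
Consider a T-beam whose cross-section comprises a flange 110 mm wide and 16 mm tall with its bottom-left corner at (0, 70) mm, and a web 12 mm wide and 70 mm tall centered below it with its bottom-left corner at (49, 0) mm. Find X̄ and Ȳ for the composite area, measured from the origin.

X̄ = 55.00 mm, Ȳ = 64.11 mm

Part | A | x̄ᵢ | ȳᵢ | A·x̄ᵢ | A·ȳᵢ
web | 840.00 | 55.00 | 35.00 | 46200.00 | 29400.00
flange | 1760.00 | 55.00 | 78.00 | 96800.00 | 137280.00
Σ | 2600.00 |  |  | 143000.00 | 166680.00
X̄ = 143000.00 / 2600.00 = 55.00 mm
Ȳ = 166680.00 / 2600.00 = 64.11 mm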